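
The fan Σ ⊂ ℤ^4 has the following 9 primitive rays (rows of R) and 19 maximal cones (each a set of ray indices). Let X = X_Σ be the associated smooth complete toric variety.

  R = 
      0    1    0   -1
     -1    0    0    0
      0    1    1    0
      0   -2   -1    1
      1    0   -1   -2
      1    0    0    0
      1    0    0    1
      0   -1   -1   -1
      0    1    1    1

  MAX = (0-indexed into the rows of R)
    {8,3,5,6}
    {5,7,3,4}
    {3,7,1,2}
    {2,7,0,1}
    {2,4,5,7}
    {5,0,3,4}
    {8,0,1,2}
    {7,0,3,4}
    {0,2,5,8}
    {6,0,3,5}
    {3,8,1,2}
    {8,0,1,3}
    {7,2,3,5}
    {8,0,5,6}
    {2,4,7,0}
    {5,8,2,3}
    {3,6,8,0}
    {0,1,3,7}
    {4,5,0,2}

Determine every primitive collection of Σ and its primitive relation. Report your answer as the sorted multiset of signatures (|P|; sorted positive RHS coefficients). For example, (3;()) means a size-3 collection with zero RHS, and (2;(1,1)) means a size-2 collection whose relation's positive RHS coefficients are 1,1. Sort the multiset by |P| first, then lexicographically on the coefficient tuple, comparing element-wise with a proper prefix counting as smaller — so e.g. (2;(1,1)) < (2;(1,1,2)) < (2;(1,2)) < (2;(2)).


Primitive collections (12):

  P={1,5}:  v_{1} + v_{5} = 0 ; sig = (2;())
  P={7,8}:  v_{7} + v_{8} = 0 ; sig = (2;())
  P={1,4}:  v_{1} + v_{4} = v_{0} + v_{7} ; sig = (2;(1,1))
  P={2,6}:  v_{2} + v_{6} = v_{5} + v_{8} ; sig = (2;(1,1))
  P={4,8}:  v_{4} + v_{8} = v_{0} + v_{5} ; sig = (2;(1,1))
  P={1,6}:  v_{1} + v_{6} = v_{0} + v_{3} + v_{8} ; sig = (2;(1,1,1))
  P={6,7}:  v_{6} + v_{7} = v_{0} + v_{3} + v_{5} ; sig = (2;(1,1,1))
  P={4,6}:  v_{4} + v_{6} = 2·v_{0} + v_{3} + 2·v_{5} ; sig = (2;(1,2,2))
  P={0,2,3}:  v_{0} + v_{2} + v_{3} = 0 ; sig = (3;())
  P={0,5,7}:  v_{0} + v_{5} + v_{7} = v_{4} ; sig = (3;(1))
  P={2,3,4}:  v_{2} + v_{3} + v_{4} = v_{5} + v_{7} ; sig = (3;(1,1))
  P={0,3,5,8}:  v_{0} + v_{3} + v_{5} + v_{8} = v_{6} ; sig = (4;(1))

so the primitive-relation signature multiset is
[(2;()), (2;()), (2;(1,1)), (2;(1,1)), (2;(1,1)), (2;(1,1,1)), (2;(1,1,1)), (2;(1,2,2)), (3;()), (3;(1)), (3;(1,1)), (4;(1))]


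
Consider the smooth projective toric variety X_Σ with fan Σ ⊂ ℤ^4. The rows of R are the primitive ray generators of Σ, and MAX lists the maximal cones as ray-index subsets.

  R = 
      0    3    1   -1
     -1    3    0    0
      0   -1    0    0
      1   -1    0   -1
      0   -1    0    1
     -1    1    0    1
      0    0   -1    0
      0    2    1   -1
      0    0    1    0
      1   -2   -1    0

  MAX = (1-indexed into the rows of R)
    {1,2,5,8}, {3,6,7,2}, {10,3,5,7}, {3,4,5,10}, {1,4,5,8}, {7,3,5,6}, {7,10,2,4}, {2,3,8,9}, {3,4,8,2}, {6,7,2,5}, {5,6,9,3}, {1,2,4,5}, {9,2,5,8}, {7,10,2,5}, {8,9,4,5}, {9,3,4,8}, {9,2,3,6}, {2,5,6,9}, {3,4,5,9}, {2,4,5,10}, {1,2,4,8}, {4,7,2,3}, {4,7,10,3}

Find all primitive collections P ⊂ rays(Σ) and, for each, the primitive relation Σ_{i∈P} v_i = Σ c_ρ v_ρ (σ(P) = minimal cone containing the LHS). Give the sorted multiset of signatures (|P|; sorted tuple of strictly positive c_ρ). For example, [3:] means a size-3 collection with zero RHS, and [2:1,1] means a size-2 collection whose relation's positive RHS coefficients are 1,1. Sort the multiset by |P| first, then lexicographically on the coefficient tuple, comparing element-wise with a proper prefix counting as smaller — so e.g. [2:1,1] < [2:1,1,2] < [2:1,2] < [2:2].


18 minimal non-faces of Δ(Σ) (on 10 rays):

  • {4,6}:  v_{4} + v_{6} = 0  so sig = [2:]
  • {7,9}:  v_{7} + v_{9} = 0  so sig = [2:]
  • {1,3}:  v_{1} + v_{3} = v_{8}  so sig = [2:1]
  • {6,8}:  v_{6} + v_{8} = v_{2} + v_{9}  so sig = [2:1,1]
  • {6,10}:  v_{6} + v_{10} = v_{5} + v_{7}  so sig = [2:1,1]
  • {7,8}:  v_{7} + v_{8} = v_{2} + v_{4}  so sig = [2:1,1]
  • {9,10}:  v_{9} + v_{10} = v_{4} + v_{5}  so sig = [2:1,1]
  • {1,6}:  v_{1} + v_{6} = v_{2} + v_{5} + v_{8}  so sig = [2:1,1,1]
  • {8,10}:  v_{8} + v_{10} = v_{2} + 2·v_{4} + v_{5}  so sig = [2:1,1,2]
  • {1,9}:  v_{1} + v_{9} = v_{5} + 2·v_{8}  so sig = [2:1,2]
  • {1,7}:  v_{1} + v_{7} = 2·v_{2} + 2·v_{4} + v_{5}  so sig = [2:1,2,2]
  • {1,10}:  v_{1} + v_{10} = 2·v_{2} + 3·v_{4} + 2·v_{5}  so sig = [2:2,2,3]
  • {2,3,5}:  v_{2} + v_{3} + v_{5} = v_{6}  so sig = [3:1]
  • {2,3,10}:  v_{2} + v_{3} + v_{10} = v_{7}  so sig = [3:1]
  • {2,4,9}:  v_{2} + v_{4} + v_{9} = v_{8}  so sig = [3:1]
  • {3,5,8}:  v_{3} + v_{5} + v_{8} = v_{9}  so sig = [3:1]
  • {4,5,7}:  v_{4} + v_{5} + v_{7} = v_{10}  so sig = [3:1]
  • {2,4,5,8}:  v_{2} + v_{4} + v_{5} + v_{8} = v_{1}  so sig = [4:1]

Sorted signature multiset PRS(X):
[[2:], [2:], [2:1], [2:1,1], [2:1,1], [2:1,1], [2:1,1], [2:1,1,1], [2:1,1,2], [2:1,2], [2:1,2,2], [2:2,2,3], [3:1], [3:1], [3:1], [3:1], [3:1], [4:1]]


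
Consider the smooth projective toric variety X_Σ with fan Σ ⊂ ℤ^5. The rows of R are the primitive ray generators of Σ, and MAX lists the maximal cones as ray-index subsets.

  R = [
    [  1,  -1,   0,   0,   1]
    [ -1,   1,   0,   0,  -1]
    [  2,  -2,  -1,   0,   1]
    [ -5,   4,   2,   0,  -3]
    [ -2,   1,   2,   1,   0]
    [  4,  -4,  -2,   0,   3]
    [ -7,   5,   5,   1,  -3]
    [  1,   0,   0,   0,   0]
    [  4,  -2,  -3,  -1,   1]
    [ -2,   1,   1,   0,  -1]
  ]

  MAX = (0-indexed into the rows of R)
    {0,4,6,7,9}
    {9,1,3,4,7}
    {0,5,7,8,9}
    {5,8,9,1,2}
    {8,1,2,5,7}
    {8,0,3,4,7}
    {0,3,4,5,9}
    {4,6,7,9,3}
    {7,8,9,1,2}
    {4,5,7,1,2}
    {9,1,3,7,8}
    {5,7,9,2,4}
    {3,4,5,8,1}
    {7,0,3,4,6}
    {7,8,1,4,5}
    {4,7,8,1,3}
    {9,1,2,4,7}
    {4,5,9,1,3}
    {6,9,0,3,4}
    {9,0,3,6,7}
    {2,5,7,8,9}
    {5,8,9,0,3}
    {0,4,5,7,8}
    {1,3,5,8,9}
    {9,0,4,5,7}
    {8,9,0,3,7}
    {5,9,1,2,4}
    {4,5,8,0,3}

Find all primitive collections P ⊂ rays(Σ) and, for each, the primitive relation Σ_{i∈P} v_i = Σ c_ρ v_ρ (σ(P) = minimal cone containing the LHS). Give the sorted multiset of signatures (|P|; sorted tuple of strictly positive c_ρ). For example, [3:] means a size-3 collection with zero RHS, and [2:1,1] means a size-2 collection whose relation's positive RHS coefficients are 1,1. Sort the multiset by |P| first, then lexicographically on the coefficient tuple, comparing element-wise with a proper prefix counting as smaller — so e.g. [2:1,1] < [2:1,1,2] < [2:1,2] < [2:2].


12 minimal non-faces of Δ(Σ) (on 10 rays):

  {0,1}:  v_{0} + v_{1} = 0 ; sig = [2:]
  {2,3}:  v_{2} + v_{3} = v_{1} + v_{9} ; sig = [2:1,1]
  {0,2}:  v_{0} + v_{2} = v_{5} + v_{7} + v_{9} ; sig = [2:1,1,1]
  {5,6}:  v_{5} + v_{6} = v_{0} + v_{4} + v_{9} ; sig = [2:1,1,1]
  {6,8}:  v_{6} + v_{8} = v_{0} + v_{3} + v_{7} ; sig = [2:1,1,1]
  {1,6}:  v_{1} + v_{6} = v_{3} + v_{4} + v_{7} + v_{9} ; sig = [2:1,1,1,1]
  {2,6}:  v_{2} + v_{6} = v_{4} + v_{7} + 2·v_{9} ; sig = [2:1,1,2]
  {3,5,7}:  v_{3} + v_{5} + v_{7} = 0 ; sig = [3:]
  {4,8,9}:  v_{4} + v_{8} + v_{9} = 0 ; sig = [3:]
  {2,4,8}:  v_{2} + v_{4} + v_{8} = v_{1} + v_{5} + v_{7} ; sig = [3:1,1,1]
  {1,5,7,9}:  v_{1} + v_{5} + v_{7} + v_{9} = v_{2} ; sig = [4:1]
  {0,3,4,7,9}:  v_{0} + v_{3} + v_{4} + v_{7} + v_{9} = v_{6} ; sig = [5:1]

Hence PRS(X_Σ) =
    [2:]
    [2:1,1]
    [2:1,1,1]
    [2:1,1,1]
    [2:1,1,1]
    [2:1,1,1,1]
    [2:1,1,2]
    [3:]
    [3:]
    [3:1,1,1]
    [4:1]
    [5:1]


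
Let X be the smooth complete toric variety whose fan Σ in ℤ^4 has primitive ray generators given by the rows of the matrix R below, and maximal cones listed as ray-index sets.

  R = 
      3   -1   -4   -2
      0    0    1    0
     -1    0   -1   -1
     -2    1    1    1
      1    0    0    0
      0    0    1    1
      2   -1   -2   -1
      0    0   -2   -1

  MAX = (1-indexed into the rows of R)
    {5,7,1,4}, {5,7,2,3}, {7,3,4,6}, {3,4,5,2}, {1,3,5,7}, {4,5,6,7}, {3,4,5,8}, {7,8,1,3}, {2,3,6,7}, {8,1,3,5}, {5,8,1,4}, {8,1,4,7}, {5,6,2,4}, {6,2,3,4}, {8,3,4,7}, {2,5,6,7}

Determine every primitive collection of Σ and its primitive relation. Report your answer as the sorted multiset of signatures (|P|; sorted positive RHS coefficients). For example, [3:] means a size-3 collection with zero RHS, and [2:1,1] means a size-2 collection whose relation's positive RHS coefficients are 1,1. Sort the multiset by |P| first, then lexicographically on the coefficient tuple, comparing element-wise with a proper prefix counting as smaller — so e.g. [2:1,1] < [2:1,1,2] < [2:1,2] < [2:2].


9 collections generate NE(X_Σ); each relation:

  P={2,8}:  v_{2} + v_{8} = v_{3} + v_{5}  →  sig = [2:1,1]
  P={6,8}:  v_{6} + v_{8} = v_{4} + v_{7}  →  sig = [2:1,1]
  P={1,2}:  v_{1} + v_{2} = v_{3} + 2·v_{5} + v_{7}  →  sig = [2:1,1,2]
  P={1,6}:  v_{1} + v_{6} = v_{4} + v_{5} + 2·v_{7}  →  sig = [2:1,1,2]
  P={2,4,7}:  v_{2} + v_{4} + v_{7} = 0  →  sig = [3:]
  P={3,5,6}:  v_{3} + v_{5} + v_{6} = 0  →  sig = [3:]
  P={5,7,8}:  v_{5} + v_{7} + v_{8} = v_{1}  →  sig = [3:1]
  P={1,3,4}:  v_{1} + v_{3} + v_{4} = 2·v_{8}  →  sig = [3:2]
  P={3,4,5,7}:  v_{3} + v_{4} + v_{5} + v_{7} = v_{8}  →  sig = [4:1]

Sorted signature multiset PRS(X):
    |P|=2: 4 collections, coeffs (1,1), (1,1), (1,1,2), (1,1,2)
    |P|=3: 4 collections, coeffs (), (), (1), (2)
    |P|=4: 1 collection, coeffs (1)


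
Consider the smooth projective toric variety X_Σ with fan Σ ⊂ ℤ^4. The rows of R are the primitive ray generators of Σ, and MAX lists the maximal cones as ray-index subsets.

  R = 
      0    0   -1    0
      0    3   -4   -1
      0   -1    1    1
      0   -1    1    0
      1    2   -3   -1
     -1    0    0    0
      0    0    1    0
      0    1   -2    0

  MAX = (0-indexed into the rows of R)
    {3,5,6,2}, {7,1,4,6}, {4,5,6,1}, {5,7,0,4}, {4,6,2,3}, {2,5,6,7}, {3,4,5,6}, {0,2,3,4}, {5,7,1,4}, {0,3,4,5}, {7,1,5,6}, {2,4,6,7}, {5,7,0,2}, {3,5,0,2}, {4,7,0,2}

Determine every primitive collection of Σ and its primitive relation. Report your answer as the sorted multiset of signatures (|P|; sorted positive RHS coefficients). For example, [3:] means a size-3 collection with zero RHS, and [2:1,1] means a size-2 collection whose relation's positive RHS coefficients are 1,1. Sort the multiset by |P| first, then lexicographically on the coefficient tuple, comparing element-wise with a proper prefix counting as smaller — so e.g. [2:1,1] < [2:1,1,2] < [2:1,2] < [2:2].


Δ(Σ) — 8 vertices, 7 min non-faces:

  P = {0,6}:  v_{0} + v_{6} = 0  →  sig = [2:]
  P = {3,7}:  v_{3} + v_{7} = v_{0}  →  sig = [2:1]
  P = {1,3}:  v_{1} + v_{3} = v_{4} + v_{5}  →  sig = [2:1,1]
  P = {0,1}:  v_{0} + v_{1} = v_{4} + v_{5} + v_{7}  →  sig = [2:1,1,1]
  P = {1,2}:  v_{1} + v_{2} = v_{6} + 2·v_{7}  →  sig = [2:1,2]
  P = {2,4,5}:  v_{2} + v_{4} + v_{5} = v_{7}  →  sig = [3:1]
  P = {4,5,6,7}:  v_{4} + v_{5} + v_{6} + v_{7} = v_{1}  →  sig = [4:1]

Hence PRS(X_Σ) =
{ [2:],  [2:1],  [2:1,1],  [2:1,1,1],  [2:1,2],  [3:1],  [4:1] }


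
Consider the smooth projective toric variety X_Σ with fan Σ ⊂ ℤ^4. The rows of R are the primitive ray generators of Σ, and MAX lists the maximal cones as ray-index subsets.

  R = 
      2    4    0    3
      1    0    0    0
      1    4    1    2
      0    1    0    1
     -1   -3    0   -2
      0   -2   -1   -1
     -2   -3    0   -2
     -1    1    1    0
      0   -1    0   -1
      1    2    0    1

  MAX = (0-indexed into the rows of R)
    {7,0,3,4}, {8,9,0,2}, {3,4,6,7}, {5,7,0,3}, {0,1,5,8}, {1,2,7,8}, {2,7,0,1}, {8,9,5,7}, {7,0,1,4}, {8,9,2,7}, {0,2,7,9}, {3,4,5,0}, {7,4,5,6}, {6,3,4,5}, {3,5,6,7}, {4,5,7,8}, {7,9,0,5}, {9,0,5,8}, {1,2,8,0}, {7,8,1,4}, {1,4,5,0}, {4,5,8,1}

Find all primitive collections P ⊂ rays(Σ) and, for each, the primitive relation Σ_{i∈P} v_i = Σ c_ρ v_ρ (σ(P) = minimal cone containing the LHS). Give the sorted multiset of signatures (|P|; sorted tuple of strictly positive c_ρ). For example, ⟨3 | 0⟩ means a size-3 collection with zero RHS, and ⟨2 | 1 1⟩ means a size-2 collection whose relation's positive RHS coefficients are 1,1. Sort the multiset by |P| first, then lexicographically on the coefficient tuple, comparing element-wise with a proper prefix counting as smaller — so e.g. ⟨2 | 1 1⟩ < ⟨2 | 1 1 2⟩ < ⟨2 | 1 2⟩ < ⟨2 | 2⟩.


|primitive collections| = 18. Relations:

  P = {3,8}:  v_{3} + v_{8} = 0  ⟹  sig = ⟨2 | 0⟩
  P = {0,6}:  v_{0} + v_{6} = v_{3}  ⟹  sig = ⟨2 | 1⟩
  P = {1,6}:  v_{1} + v_{6} = v_{4}  ⟹  sig = ⟨2 | 1⟩
  P = {2,5}:  v_{2} + v_{5} = v_{9}  ⟹  sig = ⟨2 | 1⟩
  P = {2,6}:  v_{2} + v_{6} = v_{7}  ⟹  sig = ⟨2 | 1⟩
  P = {4,9}:  v_{4} + v_{9} = v_{8}  ⟹  sig = ⟨2 | 1⟩
  P = {1,3}:  v_{1} + v_{3} = v_{0} + v_{4}  ⟹  sig = ⟨2 | 1 1⟩
  P = {2,3}:  v_{2} + v_{3} = v_{0} + v_{7}  ⟹  sig = ⟨2 | 1 1⟩
  P = {2,4}:  v_{2} + v_{4} = v_{1} + v_{7}  ⟹  sig = ⟨2 | 1 1⟩
  P = {6,9}:  v_{6} + v_{9} = v_{5} + v_{7}  ⟹  sig = ⟨2 | 1 1⟩
  P = {3,9}:  v_{3} + v_{9} = v_{0} + v_{5} + v_{7}  ⟹  sig = ⟨2 | 1 1 1⟩
  P = {6,8}:  v_{6} + v_{8} = v_{4} + v_{5} + v_{7}  ⟹  sig = ⟨2 | 1 1 1⟩
  P = {1,9}:  v_{1} + v_{9} = v_{0} + 2·v_{8}  ⟹  sig = ⟨2 | 1 2⟩
  P = {0,4,8}:  v_{0} + v_{4} + v_{8} = v_{1}  ⟹  sig = ⟨3 | 1⟩
  P = {0,7,8}:  v_{0} + v_{7} + v_{8} = v_{2}  ⟹  sig = ⟨3 | 1⟩
  P = {1,5,7}:  v_{1} + v_{5} + v_{7} = v_{8}  ⟹  sig = ⟨3 | 1⟩
  P = {0,4,5,7}:  v_{0} + v_{4} + v_{5} + v_{7} = 0  ⟹  sig = ⟨4 | 0⟩
  P = {3,4,5,7}:  v_{3} + v_{4} + v_{5} + v_{7} = v_{6}  ⟹  sig = ⟨4 | 1⟩

Hence PRS(X_Σ) =
    |P|=2: 13 collections, coeffs (), (1), (1), (1), (1), (1), (1,1), (1,1), (1,1), (1,1), (1,1,1), (1,1,1), (1,2)
    |P|=3: 3 collections, coeffs (1), (1), (1)
    |P|=4: 2 collections, coeffs (), (1)


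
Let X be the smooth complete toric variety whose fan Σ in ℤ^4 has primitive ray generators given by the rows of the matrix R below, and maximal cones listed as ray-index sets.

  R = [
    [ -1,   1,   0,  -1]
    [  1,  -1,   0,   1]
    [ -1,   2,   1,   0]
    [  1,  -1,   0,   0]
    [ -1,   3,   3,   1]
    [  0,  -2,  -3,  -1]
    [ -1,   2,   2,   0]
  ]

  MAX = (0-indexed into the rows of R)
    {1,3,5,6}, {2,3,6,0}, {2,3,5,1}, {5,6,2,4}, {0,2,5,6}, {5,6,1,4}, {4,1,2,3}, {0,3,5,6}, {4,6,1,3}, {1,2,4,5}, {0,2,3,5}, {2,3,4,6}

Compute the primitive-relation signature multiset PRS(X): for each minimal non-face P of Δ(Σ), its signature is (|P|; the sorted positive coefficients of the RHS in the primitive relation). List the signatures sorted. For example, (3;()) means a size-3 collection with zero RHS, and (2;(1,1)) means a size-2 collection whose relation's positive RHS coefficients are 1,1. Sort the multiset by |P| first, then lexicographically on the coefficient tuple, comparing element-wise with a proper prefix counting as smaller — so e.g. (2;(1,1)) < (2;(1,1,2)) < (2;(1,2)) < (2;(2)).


The 5 primitive collections of Σ (r=7, n=4):

  {0,1}:  v_{0} + v_{1} = 0 ; sig = (2;())
  {0,4}:  v_{0} + v_{4} = v_{2} + v_{6} ; sig = (2;(1,1))
  {3,4,5}:  v_{3} + v_{4} + v_{5} = 0 ; sig = (3;())
  {1,2,6}:  v_{1} + v_{2} + v_{6} = v_{4} ; sig = (3;(1))
  {2,3,5,6}:  v_{2} + v_{3} + v_{5} + v_{6} = v_{0} ; sig = (4;(1))

Signatures (|P|; sorted positive RHS coefficients), sorted:
[(2;()), (2;(1,1)), (3;()), (3;(1)), (4;(1))]


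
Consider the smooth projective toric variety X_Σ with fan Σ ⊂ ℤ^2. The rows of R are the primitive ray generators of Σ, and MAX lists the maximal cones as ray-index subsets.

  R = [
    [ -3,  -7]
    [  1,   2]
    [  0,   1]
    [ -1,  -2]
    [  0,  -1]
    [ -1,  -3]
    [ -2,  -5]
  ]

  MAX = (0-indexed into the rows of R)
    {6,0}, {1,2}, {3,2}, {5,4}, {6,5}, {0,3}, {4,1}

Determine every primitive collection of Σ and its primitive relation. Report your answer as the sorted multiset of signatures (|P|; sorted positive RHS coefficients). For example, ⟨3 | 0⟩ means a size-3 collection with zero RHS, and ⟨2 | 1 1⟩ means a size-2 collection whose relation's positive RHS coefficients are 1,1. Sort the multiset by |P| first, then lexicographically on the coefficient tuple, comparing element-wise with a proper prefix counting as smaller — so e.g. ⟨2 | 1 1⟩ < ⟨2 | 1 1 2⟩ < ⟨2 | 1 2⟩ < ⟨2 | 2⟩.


Primitive collections (14):

  • {1,3}:  v_{1} + v_{3} = 0 — sig = ⟨2 | 0⟩
  • {2,4}:  v_{2} + v_{4} = 0 — sig = ⟨2 | 0⟩
  • {0,1}:  v_{0} + v_{1} = v_{6} — sig = ⟨2 | 1⟩
  • {1,5}:  v_{1} + v_{5} = v_{4} — sig = ⟨2 | 1⟩
  • {1,6}:  v_{1} + v_{6} = v_{5} — sig = ⟨2 | 1⟩
  • {2,5}:  v_{2} + v_{5} = v_{3} — sig = ⟨2 | 1⟩
  • {3,4}:  v_{3} + v_{4} = v_{5} — sig = ⟨2 | 1⟩
  • {3,5}:  v_{3} + v_{5} = v_{6} — sig = ⟨2 | 1⟩
  • {3,6}:  v_{3} + v_{6} = v_{0} — sig = ⟨2 | 1⟩
  • {0,4}:  v_{0} + v_{4} = v_{5} + v_{6} — sig = ⟨2 | 1 1⟩
  • {0,5}:  v_{0} + v_{5} = 2·v_{6} — sig = ⟨2 | 2⟩
  • {2,6}:  v_{2} + v_{6} = 2·v_{3} — sig = ⟨2 | 2⟩
  • {4,6}:  v_{4} + v_{6} = 2·v_{5} — sig = ⟨2 | 2⟩
  • {0,2}:  v_{0} + v_{2} = 3·v_{3} — sig = ⟨2 | 3⟩

Signatures (|P|; sorted positive RHS coefficients), sorted:
    |P|=2: 14 collections, coeffs (), (), (1), (1), (1), (1), (1), (1), (1), (1,1), (2), (2), (2), (3)


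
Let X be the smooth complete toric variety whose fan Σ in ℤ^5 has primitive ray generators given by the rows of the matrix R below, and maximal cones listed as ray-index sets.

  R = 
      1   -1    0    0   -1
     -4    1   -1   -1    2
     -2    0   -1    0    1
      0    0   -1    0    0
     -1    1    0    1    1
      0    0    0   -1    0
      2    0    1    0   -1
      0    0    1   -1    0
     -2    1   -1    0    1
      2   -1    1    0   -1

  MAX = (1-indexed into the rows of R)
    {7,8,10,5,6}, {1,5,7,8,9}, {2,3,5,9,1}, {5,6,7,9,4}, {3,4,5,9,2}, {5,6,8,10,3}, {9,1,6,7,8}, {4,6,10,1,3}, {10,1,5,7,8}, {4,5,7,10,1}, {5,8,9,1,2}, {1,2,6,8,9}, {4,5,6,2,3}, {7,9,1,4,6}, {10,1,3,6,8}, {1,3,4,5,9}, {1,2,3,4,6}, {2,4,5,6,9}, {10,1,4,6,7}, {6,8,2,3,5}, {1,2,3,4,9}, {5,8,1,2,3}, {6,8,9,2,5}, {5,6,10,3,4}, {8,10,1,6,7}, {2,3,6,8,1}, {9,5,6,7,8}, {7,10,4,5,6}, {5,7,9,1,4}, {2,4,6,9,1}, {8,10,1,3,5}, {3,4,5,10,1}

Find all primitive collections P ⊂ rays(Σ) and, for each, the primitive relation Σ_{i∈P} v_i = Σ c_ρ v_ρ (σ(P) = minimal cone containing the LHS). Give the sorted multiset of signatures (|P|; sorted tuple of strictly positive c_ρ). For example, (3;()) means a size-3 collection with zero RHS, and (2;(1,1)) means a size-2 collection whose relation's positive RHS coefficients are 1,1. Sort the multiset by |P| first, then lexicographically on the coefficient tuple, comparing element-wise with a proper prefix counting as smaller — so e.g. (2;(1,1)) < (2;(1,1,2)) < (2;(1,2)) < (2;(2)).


9 minimal non-faces of Δ(Σ) (on 10 rays):

  P = {3,7}:  v_{3} + v_{7} = 0 ; sig = (2;())
  P = {9,10}:  v_{9} + v_{10} = 0 ; sig = (2;())
  P = {4,8}:  v_{4} + v_{8} = v_{6} ; sig = (2;(1))
  P = {2,7}:  v_{2} + v_{7} = v_{8} + v_{9} ; sig = (2;(1,1))
  P = {2,10}:  v_{2} + v_{10} = v_{3} + v_{8} ; sig = (2;(1,1))
  P = {1,5,6}:  v_{1} + v_{5} + v_{6} = 0 ; sig = (3;())
  P = {3,8,9}:  v_{3} + v_{8} + v_{9} = v_{2} ; sig = (3;(1))
  P = {3,6,9}:  v_{3} + v_{6} + v_{9} = v_{2} + v_{4} ; sig = (3;(1,1))
  P = {1,2,4,5}:  v_{1} + v_{2} + v_{4} + v_{5} = v_{3} + v_{9} ; sig = (4;(1,1))

so the primitive-relation signature multiset is
[(2;()), (2;()), (2;(1)), (2;(1,1)), (2;(1,1)), (3;()), (3;(1)), (3;(1,1)), (4;(1,1))]


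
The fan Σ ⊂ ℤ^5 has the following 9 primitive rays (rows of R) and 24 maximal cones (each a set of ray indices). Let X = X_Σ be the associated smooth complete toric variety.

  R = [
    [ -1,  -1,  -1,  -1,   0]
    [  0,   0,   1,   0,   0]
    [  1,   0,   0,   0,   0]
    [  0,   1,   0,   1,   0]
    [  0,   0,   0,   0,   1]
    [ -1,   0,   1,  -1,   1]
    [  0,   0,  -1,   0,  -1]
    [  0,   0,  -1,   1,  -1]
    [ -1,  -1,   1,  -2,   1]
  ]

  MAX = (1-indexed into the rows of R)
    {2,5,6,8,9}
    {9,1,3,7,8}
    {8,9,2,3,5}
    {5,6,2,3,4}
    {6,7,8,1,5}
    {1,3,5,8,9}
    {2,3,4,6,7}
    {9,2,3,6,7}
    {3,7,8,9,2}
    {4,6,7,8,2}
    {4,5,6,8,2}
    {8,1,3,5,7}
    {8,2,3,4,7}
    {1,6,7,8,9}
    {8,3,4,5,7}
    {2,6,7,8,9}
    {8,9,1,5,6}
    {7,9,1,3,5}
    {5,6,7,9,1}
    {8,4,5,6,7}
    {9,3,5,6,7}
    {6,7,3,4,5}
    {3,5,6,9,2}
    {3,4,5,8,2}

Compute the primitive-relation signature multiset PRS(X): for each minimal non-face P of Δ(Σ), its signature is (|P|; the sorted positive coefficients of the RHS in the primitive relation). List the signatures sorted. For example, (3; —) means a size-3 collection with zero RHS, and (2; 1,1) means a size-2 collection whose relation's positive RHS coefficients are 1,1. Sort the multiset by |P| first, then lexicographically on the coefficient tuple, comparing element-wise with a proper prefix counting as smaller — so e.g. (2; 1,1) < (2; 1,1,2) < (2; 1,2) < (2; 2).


The 7 primitive collections of Σ (r=9, n=5):

  {4,9}:  v_{4} + v_{9} = v_{6}  ⟹  sig = (2; 1)
  {1,2}:  v_{1} + v_{2} = v_{8} + v_{9}  ⟹  sig = (2; 1,1)
  {1,4}:  v_{1} + v_{4} = v_{5} + v_{6} + v_{7} + v_{8}  ⟹  sig = (2; 1,1,1,1)
  {2,5,7}:  v_{2} + v_{5} + v_{7} = 0  ⟹  sig = (3; —)
  {3,6,8}:  v_{3} + v_{6} + v_{8} = 0  ⟹  sig = (3; —)
  {1,3,6}:  v_{1} + v_{3} + v_{6} = v_{5} + v_{7} + v_{9}  ⟹  sig = (3; 1,1,1)
  {5,7,8,9}:  v_{5} + v_{7} + v_{8} + v_{9} = v_{1}  ⟹  sig = (4; 1)

Sorted signature multiset PRS(X):
    (2; 1)
    (2; 1,1)
    (2; 1,1,1,1)
    (3; —)
    (3; —)
    (3; 1,1,1)
    (4; 1)


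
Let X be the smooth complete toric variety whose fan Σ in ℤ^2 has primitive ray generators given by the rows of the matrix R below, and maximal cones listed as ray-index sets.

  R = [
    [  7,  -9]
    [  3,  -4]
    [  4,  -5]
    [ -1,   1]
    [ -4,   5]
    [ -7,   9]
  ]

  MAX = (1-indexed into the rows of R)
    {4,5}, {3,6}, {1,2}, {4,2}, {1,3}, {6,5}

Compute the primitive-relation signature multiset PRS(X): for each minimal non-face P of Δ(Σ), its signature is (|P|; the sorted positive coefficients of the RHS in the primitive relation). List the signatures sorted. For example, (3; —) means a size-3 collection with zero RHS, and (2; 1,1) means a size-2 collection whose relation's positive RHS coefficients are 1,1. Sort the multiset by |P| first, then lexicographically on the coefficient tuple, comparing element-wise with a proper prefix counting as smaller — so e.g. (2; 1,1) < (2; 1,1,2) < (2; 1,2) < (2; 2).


Minimal non-faces — 9 found among 6 rays, 6 max cones:

  {1,6}:  v_{1} + v_{6} = 0  →  sig = (2; —)
  {3,5}:  v_{3} + v_{5} = 0  →  sig = (2; —)
  {1,5}:  v_{1} + v_{5} = v_{2}  →  sig = (2; 1)
  {2,3}:  v_{2} + v_{3} = v_{1}  →  sig = (2; 1)
  {2,5}:  v_{2} + v_{5} = v_{4}  →  sig = (2; 1)
  {2,6}:  v_{2} + v_{6} = v_{5}  →  sig = (2; 1)
  {3,4}:  v_{3} + v_{4} = v_{2}  →  sig = (2; 1)
  {1,4}:  v_{1} + v_{4} = 2·v_{2}  →  sig = (2; 2)
  {4,6}:  v_{4} + v_{6} = 2·v_{5}  →  sig = (2; 2)

so the primitive-relation signature multiset is
    |P|=2: 9 collections, coeffs (), (), (1), (1), (1), (1), (1), (2), (2)


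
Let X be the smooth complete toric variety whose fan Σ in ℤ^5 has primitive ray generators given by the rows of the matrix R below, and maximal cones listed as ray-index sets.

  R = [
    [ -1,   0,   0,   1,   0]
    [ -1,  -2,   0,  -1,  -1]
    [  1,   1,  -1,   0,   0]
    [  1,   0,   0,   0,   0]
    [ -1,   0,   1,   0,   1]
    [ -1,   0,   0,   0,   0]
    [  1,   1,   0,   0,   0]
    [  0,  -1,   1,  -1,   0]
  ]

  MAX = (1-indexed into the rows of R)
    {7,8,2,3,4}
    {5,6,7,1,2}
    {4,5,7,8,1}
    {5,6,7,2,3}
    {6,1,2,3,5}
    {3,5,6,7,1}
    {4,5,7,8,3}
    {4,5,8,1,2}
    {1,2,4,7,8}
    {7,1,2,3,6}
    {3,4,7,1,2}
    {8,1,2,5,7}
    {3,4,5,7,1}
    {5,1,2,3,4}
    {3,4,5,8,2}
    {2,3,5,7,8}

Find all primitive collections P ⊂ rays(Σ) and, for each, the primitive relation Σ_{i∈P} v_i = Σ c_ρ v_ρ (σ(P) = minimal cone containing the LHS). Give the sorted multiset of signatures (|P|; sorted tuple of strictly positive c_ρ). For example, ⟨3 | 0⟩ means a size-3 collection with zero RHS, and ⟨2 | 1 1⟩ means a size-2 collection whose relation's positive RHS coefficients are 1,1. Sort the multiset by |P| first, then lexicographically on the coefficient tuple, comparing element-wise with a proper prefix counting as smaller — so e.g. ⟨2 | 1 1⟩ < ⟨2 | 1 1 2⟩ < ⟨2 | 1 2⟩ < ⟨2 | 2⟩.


The 5 primitive collections of Σ (r=8, n=5):

  P = {4,6}:  v_{4} + v_{6} = 0  ⟹  sig = ⟨2 | 0⟩
  P = {6,8}:  v_{6} + v_{8} = v_{2} + v_{5} + v_{7}  ⟹  sig = ⟨2 | 1 1 1⟩
  P = {1,3,8}:  v_{1} + v_{3} + v_{8} = 0  ⟹  sig = ⟨3 | 0⟩
  P = {2,4,5,7}:  v_{2} + v_{4} + v_{5} + v_{7} = v_{8}  ⟹  sig = ⟨4 | 1⟩
  P = {1,2,3,5,7}:  v_{1} + v_{2} + v_{3} + v_{5} + v_{7} = v_{6}  ⟹  sig = ⟨5 | 1⟩

Sorted signature multiset PRS(X):
    |P|=2: 2 collections, coeffs (), (1,1,1)
    |P|=3: 1 collection, coeffs ()
    |P|=4: 1 collection, coeffs (1)
    |P|=5: 1 collection, coeffs (1)


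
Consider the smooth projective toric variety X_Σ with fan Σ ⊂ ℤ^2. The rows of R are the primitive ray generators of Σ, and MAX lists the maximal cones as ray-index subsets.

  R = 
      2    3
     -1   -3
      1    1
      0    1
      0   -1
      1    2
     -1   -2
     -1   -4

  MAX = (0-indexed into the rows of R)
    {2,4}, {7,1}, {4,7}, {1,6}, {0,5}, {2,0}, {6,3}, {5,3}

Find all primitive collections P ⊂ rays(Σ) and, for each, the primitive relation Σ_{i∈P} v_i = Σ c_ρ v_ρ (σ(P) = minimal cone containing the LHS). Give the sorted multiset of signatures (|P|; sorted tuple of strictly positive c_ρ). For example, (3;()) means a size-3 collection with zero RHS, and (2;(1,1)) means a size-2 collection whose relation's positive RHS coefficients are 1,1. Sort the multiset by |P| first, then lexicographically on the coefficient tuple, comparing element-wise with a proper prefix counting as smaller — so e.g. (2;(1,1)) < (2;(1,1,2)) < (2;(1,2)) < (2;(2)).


20 collections generate NE(X_Σ); each relation:

  {3,4}:  v_{3} + v_{4} = 0  ⇒ sig = (2;())
  {5,6}:  v_{5} + v_{6} = 0  ⇒ sig = (2;())
  {0,6}:  v_{0} + v_{6} = v_{2}  ⇒ sig = (2;(1))
  {1,3}:  v_{1} + v_{3} = v_{6}  ⇒ sig = (2;(1))
  {1,4}:  v_{1} + v_{4} = v_{7}  ⇒ sig = (2;(1))
  {1,5}:  v_{1} + v_{5} = v_{4}  ⇒ sig = (2;(1))
  {2,3}:  v_{2} + v_{3} = v_{5}  ⇒ sig = (2;(1))
  {2,5}:  v_{2} + v_{5} = v_{0}  ⇒ sig = (2;(1))
  {2,6}:  v_{2} + v_{6} = v_{4}  ⇒ sig = (2;(1))
  {3,7}:  v_{3} + v_{7} = v_{1}  ⇒ sig = (2;(1))
  {4,5}:  v_{4} + v_{5} = v_{2}  ⇒ sig = (2;(1))
  {4,6}:  v_{4} + v_{6} = v_{1}  ⇒ sig = (2;(1))
  {0,1}:  v_{0} + v_{1} = v_{2} + v_{4}  ⇒ sig = (2;(1,1))
  {0,7}:  v_{0} + v_{7} = v_{2} + 2·v_{4}  ⇒ sig = (2;(1,2))
  {0,3}:  v_{0} + v_{3} = 2·v_{5}  ⇒ sig = (2;(2))
  {0,4}:  v_{0} + v_{4} = 2·v_{2}  ⇒ sig = (2;(2))
  {1,2}:  v_{1} + v_{2} = 2·v_{4}  ⇒ sig = (2;(2))
  {5,7}:  v_{5} + v_{7} = 2·v_{4}  ⇒ sig = (2;(2))
  {6,7}:  v_{6} + v_{7} = 2·v_{1}  ⇒ sig = (2;(2))
  {2,7}:  v_{2} + v_{7} = 3·v_{4}  ⇒ sig = (2;(3))

Sorted signature multiset PRS(X):
    (2;())
    (2;())
    (2;(1))
    (2;(1))
    (2;(1))
    (2;(1))
    (2;(1))
    (2;(1))
    (2;(1))
    (2;(1))
    (2;(1))
    (2;(1))
    (2;(1,1))
    (2;(1,2))
    (2;(2))
    (2;(2))
    (2;(2))
    (2;(2))
    (2;(2))
    (2;(3))


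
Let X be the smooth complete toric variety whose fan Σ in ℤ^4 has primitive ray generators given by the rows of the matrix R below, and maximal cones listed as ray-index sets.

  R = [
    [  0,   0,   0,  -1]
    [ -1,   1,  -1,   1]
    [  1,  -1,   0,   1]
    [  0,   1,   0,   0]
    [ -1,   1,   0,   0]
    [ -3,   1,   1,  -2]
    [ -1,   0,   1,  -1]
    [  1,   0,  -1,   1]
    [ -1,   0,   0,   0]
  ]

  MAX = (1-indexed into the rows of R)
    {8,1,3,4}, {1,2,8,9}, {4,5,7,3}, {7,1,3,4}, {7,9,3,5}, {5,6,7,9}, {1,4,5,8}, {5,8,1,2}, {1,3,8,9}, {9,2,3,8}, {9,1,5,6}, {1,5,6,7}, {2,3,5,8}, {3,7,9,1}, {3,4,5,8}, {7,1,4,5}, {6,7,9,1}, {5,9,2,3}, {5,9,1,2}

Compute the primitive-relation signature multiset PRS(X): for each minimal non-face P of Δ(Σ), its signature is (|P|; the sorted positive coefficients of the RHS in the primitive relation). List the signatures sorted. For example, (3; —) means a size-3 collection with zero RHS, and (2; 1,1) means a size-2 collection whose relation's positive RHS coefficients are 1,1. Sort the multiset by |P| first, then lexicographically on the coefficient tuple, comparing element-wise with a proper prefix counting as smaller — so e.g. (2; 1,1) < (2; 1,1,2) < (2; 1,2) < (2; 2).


12 collections generate NE(X_Σ); each relation:

  {7,8}:  v_{7} + v_{8} = 0  ⟹  sig = (2; —)
  {4,9}:  v_{4} + v_{9} = v_{5}  ⟹  sig = (2; 1)
  {2,7}:  v_{2} + v_{7} = v_{5} + v_{9}  ⟹  sig = (2; 1,1)
  {3,6}:  v_{3} + v_{6} = v_{7} + v_{9}  ⟹  sig = (2; 1,1)
  {6,8}:  v_{6} + v_{8} = v_{1} + v_{5} + v_{9}  ⟹  sig = (2; 1,1,1)
  {4,6}:  v_{4} + v_{6} = v_{1} + 2·v_{5} + v_{7}  ⟹  sig = (2; 1,1,2)
  {2,4}:  v_{2} + v_{4} = 2·v_{5} + v_{8}  ⟹  sig = (2; 1,2)
  {2,6}:  v_{2} + v_{6} = v_{1} + 2·v_{5} + 2·v_{9}  ⟹  sig = (2; 1,2,2)
  {1,3,5}:  v_{1} + v_{3} + v_{5} = 0  ⟹  sig = (3; —)
  {5,8,9}:  v_{5} + v_{8} + v_{9} = v_{2}  ⟹  sig = (3; 1)
  {1,2,3}:  v_{1} + v_{2} + v_{3} = v_{8} + v_{9}  ⟹  sig = (3; 1,1)
  {1,5,7,9}:  v_{1} + v_{5} + v_{7} + v_{9} = v_{6}  ⟹  sig = (4; 1)

Hence PRS(X_Σ) =
{ (2; —),  (2; 1),  (2; 1,1) ×2,  (2; 1,1,1),  (2; 1,1,2),  (2; 1,2),  (2; 1,2,2),  (3; —),  (3; 1),  (3; 1,1),  (4; 1) }


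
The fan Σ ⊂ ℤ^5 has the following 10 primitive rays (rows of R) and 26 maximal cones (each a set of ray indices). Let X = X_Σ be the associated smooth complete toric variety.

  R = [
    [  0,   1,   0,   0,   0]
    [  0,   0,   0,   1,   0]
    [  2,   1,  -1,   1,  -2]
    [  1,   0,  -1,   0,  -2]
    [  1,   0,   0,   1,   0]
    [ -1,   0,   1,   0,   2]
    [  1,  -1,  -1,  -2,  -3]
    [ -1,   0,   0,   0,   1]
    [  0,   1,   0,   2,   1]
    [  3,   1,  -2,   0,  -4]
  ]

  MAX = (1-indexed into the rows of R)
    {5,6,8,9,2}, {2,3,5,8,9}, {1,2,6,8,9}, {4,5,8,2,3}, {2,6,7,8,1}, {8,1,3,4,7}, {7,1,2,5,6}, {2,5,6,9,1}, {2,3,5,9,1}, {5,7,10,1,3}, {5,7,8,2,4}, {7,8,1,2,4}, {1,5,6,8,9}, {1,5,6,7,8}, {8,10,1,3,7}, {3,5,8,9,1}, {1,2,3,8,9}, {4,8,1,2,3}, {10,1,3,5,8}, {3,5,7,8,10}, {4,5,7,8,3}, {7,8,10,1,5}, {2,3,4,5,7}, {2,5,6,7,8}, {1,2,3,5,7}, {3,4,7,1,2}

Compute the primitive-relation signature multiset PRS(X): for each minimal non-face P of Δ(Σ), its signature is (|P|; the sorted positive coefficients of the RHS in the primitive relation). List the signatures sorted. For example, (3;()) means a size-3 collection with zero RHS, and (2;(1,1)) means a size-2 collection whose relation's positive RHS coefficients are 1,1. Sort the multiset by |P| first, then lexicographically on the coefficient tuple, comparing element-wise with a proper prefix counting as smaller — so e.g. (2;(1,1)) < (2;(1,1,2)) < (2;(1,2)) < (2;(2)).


12 minimal non-faces of Δ(Σ) (on 10 rays):

  {4,6}:  v_{4} + v_{6} = 0  so sig = (2;())
  {7,9}:  v_{7} + v_{9} = v_{4}  so sig = (2;(1))
  {2,10}:  v_{2} + v_{10} = v_{3} + v_{4}  so sig = (2;(1,1))
  {3,6}:  v_{3} + v_{6} = v_{1} + v_{5}  so sig = (2;(1,1))
  {4,9}:  v_{4} + v_{9} = v_{2} + v_{3} + v_{8}  so sig = (2;(1,1,1))
  {4,10}:  v_{4} + v_{10} = 2·v_{3} + v_{7} + v_{8}  so sig = (2;(1,1,2))
  {6,10}:  v_{6} + v_{10} = 2·v_{1} + 2·v_{5} + v_{7} + v_{8}  so sig = (2;(1,1,2,2))
  {9,10}:  v_{9} + v_{10} = 2·v_{3} + v_{8}  so sig = (2;(1,2))
  {1,4,5}:  v_{1} + v_{4} + v_{5} = v_{3}  so sig = (3;(1))
  {1,2,5,8}:  v_{1} + v_{2} + v_{5} + v_{8} = v_{9}  so sig = (4;(1))
  {2,3,7,8}:  v_{2} + v_{3} + v_{7} + v_{8} = 2·v_{4}  so sig = (4;(2))
  {1,3,5,7,8}:  v_{1} + v_{3} + v_{5} + v_{7} + v_{8} = v_{10}  so sig = (5;(1))

so the primitive-relation signature multiset is
{ (2;()),  (2;(1)),  (2;(1,1)) ×2,  (2;(1,1,1)),  (2;(1,1,2)),  (2;(1,1,2,2)),  (2;(1,2)),  (3;(1)),  (4;(1)),  (4;(2)),  (5;(1)) }


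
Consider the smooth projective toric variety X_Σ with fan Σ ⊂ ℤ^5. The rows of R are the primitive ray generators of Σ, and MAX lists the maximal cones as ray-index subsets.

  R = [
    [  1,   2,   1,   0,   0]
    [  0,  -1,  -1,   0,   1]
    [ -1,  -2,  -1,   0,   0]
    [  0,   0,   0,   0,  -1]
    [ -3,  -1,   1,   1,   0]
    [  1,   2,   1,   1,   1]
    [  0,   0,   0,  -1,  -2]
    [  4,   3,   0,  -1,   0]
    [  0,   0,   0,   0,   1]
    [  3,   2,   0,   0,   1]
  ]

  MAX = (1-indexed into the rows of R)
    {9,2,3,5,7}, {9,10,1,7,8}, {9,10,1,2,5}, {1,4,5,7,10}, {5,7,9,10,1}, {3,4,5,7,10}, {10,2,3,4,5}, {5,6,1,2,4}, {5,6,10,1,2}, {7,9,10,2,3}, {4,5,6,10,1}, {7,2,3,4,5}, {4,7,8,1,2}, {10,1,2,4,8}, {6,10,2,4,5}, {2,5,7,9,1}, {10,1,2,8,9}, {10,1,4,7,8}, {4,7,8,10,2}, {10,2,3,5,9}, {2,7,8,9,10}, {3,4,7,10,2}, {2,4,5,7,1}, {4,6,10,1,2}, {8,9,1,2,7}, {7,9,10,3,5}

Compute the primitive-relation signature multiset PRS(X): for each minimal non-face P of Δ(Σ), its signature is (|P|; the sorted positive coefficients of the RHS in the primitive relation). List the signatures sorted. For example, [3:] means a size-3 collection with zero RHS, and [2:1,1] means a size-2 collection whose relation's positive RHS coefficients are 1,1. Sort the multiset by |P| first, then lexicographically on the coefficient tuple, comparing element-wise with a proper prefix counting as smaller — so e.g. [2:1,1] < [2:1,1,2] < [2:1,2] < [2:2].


The 11 primitive collections of Σ (r=10, n=5):

  P = {1,3}:  v_{1} + v_{3} = 0  ⟹  sig = [2:]
  P = {4,9}:  v_{4} + v_{9} = 0  ⟹  sig = [2:]
  P = {5,8}:  v_{5} + v_{8} = v_{1}  ⟹  sig = [2:1]
  P = {6,7}:  v_{6} + v_{7} = v_{1} + v_{4}  ⟹  sig = [2:1,1]
  P = {3,8}:  v_{3} + v_{8} = v_{2} + v_{7} + v_{10}  ⟹  sig = [2:1,1,1]
  P = {3,6}:  v_{3} + v_{6} = v_{2} + v_{4} + v_{5} + v_{10}  ⟹  sig = [2:1,1,1,1]
  P = {6,9}:  v_{6} + v_{9} = v_{1} + v_{2} + v_{5} + v_{10}  ⟹  sig = [2:1,1,1,1]
  P = {6,8}:  v_{6} + v_{8} = 2·v_{1} + v_{2} + v_{4} + v_{10}  ⟹  sig = [2:1,1,1,2]
  P = {2,5,7,10}:  v_{2} + v_{5} + v_{7} + v_{10} = 0  ⟹  sig = [4:]
  P = {1,2,7,10}:  v_{1} + v_{2} + v_{7} + v_{10} = v_{8}  ⟹  sig = [4:1]
  P = {1,2,4,5,10}:  v_{1} + v_{2} + v_{4} + v_{5} + v_{10} = v_{6}  ⟹  sig = [5:1]

Hence PRS(X_Σ) =
    |P|=2: 8 collections, coeffs (), (), (1), (1,1), (1,1,1), (1,1,1,1), (1,1,1,1), (1,1,1,2)
    |P|=4: 2 collections, coeffs (), (1)
    |P|=5: 1 collection, coeffs (1)


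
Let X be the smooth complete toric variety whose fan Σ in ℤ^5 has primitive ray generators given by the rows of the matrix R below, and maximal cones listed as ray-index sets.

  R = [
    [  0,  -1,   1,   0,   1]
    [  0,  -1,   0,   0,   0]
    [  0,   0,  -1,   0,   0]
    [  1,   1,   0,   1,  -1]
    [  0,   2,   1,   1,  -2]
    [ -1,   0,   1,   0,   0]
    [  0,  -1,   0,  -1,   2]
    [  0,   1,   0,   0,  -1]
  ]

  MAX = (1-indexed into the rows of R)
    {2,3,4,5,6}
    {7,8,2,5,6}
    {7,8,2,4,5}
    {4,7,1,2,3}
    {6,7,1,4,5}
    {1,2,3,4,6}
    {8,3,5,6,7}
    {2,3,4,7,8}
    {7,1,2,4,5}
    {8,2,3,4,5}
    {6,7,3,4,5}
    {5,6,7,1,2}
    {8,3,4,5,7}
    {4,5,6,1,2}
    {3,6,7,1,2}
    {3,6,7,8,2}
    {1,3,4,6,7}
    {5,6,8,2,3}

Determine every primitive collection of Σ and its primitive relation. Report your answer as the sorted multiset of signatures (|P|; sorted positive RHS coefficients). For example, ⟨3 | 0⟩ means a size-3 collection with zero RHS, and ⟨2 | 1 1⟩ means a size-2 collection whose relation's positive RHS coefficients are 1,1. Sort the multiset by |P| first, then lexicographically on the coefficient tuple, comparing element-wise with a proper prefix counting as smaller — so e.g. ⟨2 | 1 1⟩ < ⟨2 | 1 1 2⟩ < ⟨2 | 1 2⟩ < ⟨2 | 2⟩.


|primitive collections| = 5. Relations:

  P={1,8}:  v_{1} + v_{8} = v_{2} + v_{5} + v_{7}  ⟹  sig = ⟨2 | 1 1 1⟩
  P={4,6,8}:  v_{4} + v_{6} + v_{8} = v_{5}  ⟹  sig = ⟨3 | 1⟩
  P={1,3,5}:  v_{1} + v_{3} + v_{5} = v_{4} + v_{6}  ⟹  sig = ⟨3 | 1 1⟩
  P={2,3,5,7}:  v_{2} + v_{3} + v_{5} + v_{7} = 0  ⟹  sig = ⟨4 | 0⟩
  P={2,4,6,7}:  v_{2} + v_{4} + v_{6} + v_{7} = v_{1}  ⟹  sig = ⟨4 | 1⟩

Sorted signature multiset PRS(X):
    ⟨2 | 1 1 1⟩
    ⟨3 | 1⟩
    ⟨3 | 1 1⟩
    ⟨4 | 0⟩
    ⟨4 | 1⟩


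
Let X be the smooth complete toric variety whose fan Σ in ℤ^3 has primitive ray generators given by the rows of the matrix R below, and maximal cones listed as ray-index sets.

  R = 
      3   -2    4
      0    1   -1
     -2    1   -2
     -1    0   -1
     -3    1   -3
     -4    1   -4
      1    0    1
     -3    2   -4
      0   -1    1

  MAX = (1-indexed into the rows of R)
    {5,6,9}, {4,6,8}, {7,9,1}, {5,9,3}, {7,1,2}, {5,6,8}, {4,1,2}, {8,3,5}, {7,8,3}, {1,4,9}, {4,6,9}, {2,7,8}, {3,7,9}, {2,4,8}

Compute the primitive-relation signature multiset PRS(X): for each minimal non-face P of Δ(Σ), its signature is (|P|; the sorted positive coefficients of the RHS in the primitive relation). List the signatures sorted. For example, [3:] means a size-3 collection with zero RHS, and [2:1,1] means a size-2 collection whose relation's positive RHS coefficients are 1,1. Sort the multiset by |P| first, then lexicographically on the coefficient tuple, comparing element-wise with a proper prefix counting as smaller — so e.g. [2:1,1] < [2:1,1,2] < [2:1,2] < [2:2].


15 collections generate NE(X_Σ); each relation:

  {1,8}:  v_{1} + v_{8} = 0  ⟹  sig = [2:]
  {2,9}:  v_{2} + v_{9} = 0  ⟹  sig = [2:]
  {4,7}:  v_{4} + v_{7} = 0  ⟹  sig = [2:]
  {1,5}:  v_{1} + v_{5} = v_{9}  ⟹  sig = [2:1]
  {2,5}:  v_{2} + v_{5} = v_{8}  ⟹  sig = [2:1]
  {3,4}:  v_{3} + v_{4} = v_{5}  ⟹  sig = [2:1]
  {4,5}:  v_{4} + v_{5} = v_{6}  ⟹  sig = [2:1]
  {5,7}:  v_{5} + v_{7} = v_{3}  ⟹  sig = [2:1]
  {6,7}:  v_{6} + v_{7} = v_{5}  ⟹  sig = [2:1]
  {8,9}:  v_{8} + v_{9} = v_{5}  ⟹  sig = [2:1]
  {1,3}:  v_{1} + v_{3} = v_{7} + v_{9}  ⟹  sig = [2:1,1]
  {1,6}:  v_{1} + v_{6} = v_{4} + v_{9}  ⟹  sig = [2:1,1]
  {2,3}:  v_{2} + v_{3} = v_{7} + v_{8}  ⟹  sig = [2:1,1]
  {2,6}:  v_{2} + v_{6} = v_{4} + v_{8}  ⟹  sig = [2:1,1]
  {3,6}:  v_{3} + v_{6} = 2·v_{5}  ⟹  sig = [2:2]

Hence PRS(X_Σ) =
[[2:], [2:], [2:], [2:1], [2:1], [2:1], [2:1], [2:1], [2:1], [2:1], [2:1,1], [2:1,1], [2:1,1], [2:1,1], [2:2]]


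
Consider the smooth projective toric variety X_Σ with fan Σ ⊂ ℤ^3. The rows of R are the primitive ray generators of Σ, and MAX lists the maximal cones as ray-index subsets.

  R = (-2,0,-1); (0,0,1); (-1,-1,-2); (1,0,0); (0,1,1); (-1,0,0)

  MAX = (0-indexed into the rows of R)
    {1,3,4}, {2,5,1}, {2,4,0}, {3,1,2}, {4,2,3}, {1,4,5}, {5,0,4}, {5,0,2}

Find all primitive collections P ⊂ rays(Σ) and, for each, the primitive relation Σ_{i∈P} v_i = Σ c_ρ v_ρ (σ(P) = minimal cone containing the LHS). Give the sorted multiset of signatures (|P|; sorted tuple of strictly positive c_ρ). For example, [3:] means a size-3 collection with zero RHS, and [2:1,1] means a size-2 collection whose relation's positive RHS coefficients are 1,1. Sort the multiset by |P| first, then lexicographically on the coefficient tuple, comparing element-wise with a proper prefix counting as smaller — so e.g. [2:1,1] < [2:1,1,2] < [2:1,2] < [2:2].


Minimal non-faces — 5 found among 6 rays, 8 max cones:

  {3,5}:  v_{3} + v_{5} = 0  ⟹  sig = [2:]
  {0,3}:  v_{0} + v_{3} = v_{2} + v_{4}  ⟹  sig = [2:1,1]
  {0,1}:  v_{0} + v_{1} = 2·v_{5}  ⟹  sig = [2:2]
  {1,2,4}:  v_{1} + v_{2} + v_{4} = v_{5}  ⟹  sig = [3:1]
  {2,4,5}:  v_{2} + v_{4} + v_{5} = v_{0}  ⟹  sig = [3:1]

so the primitive-relation signature multiset is
{ [2:],  [2:1,1],  [2:2],  [3:1] ×2 }


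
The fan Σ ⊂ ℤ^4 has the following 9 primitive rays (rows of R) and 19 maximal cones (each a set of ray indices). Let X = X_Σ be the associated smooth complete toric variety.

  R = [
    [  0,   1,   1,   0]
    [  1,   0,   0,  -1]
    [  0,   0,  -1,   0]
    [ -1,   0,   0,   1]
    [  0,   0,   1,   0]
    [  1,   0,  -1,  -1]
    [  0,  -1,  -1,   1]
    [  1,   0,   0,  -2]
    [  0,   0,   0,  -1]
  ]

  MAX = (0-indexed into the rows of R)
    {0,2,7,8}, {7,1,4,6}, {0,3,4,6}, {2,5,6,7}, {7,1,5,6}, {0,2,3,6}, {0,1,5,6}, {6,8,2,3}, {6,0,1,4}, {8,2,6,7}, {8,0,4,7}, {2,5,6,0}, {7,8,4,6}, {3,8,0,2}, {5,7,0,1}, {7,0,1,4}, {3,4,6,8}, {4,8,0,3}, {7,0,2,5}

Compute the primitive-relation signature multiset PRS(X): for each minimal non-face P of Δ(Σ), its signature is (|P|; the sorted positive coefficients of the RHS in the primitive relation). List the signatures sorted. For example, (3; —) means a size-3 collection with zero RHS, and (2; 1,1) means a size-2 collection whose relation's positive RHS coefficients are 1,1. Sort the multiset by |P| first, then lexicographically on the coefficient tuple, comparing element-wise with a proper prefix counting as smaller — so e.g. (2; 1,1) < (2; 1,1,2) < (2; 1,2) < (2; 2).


The 10 primitive collections of Σ (r=9, n=4):

  P={1,3}:  v_{1} + v_{3} = 0  ⇒ sig = (2; —)
  P={2,4}:  v_{2} + v_{4} = 0  ⇒ sig = (2; —)
  P={1,2}:  v_{1} + v_{2} = v_{5}  ⇒ sig = (2; 1)
  P={1,8}:  v_{1} + v_{8} = v_{7}  ⇒ sig = (2; 1)
  P={3,5}:  v_{3} + v_{5} = v_{2}  ⇒ sig = (2; 1)
  P={3,7}:  v_{3} + v_{7} = v_{8}  ⇒ sig = (2; 1)
  P={4,5}:  v_{4} + v_{5} = v_{1}  ⇒ sig = (2; 1)
  P={5,8}:  v_{5} + v_{8} = v_{2} + v_{7}  ⇒ sig = (2; 1,1)
  P={0,6,8}:  v_{0} + v_{6} + v_{8} = 0  ⇒ sig = (3; —)
  P={0,6,7}:  v_{0} + v_{6} + v_{7} = v_{1}  ⇒ sig = (3; 1)

so the primitive-relation signature multiset is
    (2; —)
    (2; —)
    (2; 1)
    (2; 1)
    (2; 1)
    (2; 1)
    (2; 1)
    (2; 1,1)
    (3; —)
    (3; 1)
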